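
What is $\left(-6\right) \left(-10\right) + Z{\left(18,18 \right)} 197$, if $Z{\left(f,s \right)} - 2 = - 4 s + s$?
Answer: $-10184$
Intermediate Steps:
$Z{\left(f,s \right)} = 2 - 3 s$ ($Z{\left(f,s \right)} = 2 + \left(- 4 s + s\right) = 2 - 3 s$)
$\left(-6\right) \left(-10\right) + Z{\left(18,18 \right)} 197 = \left(-6\right) \left(-10\right) + \left(2 - 54\right) 197 = 60 + \left(2 - 54\right) 197 = 60 - 10244 = -10184$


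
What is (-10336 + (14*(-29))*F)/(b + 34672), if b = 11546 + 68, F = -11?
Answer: -2935/23143 ≈ -0.12682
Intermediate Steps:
b = 11614
(-10336 + (14*(-29))*F)/(b + 34672) = (-10336 + (14*(-29))*(-11))/(11614 + 34672) = (-10336 - 406*(-11))/46286 = (-10336 + 4466)*(1/46286) = -5870*1/46286 = -2935/23143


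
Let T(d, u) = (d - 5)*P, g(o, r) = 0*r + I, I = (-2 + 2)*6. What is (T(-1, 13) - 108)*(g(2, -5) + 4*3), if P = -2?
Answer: -1152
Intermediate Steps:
I = 0 (I = 0*6 = 0)
g(o, r) = 0 (g(o, r) = 0*r + 0 = 0 + 0 = 0)
T(d, u) = 10 - 2*d (T(d, u) = (d - 5)*(-2) = (-5 + d)*(-2) = 10 - 2*d)
(T(-1, 13) - 108)*(g(2, -5) + 4*3) = ((10 - 2*(-1)) - 108)*(0 + 4*3) = ((10 + 2) - 108)*(0 + 12) = (12 - 108)*12 = -96*12 = -1152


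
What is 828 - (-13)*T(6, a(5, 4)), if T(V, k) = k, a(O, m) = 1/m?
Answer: 3325/4 ≈ 831.25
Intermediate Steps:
828 - (-13)*T(6, a(5, 4)) = 828 - (-13)/4 = 828 - 1*(-13/4) = 828 + 13/4 = 3325/4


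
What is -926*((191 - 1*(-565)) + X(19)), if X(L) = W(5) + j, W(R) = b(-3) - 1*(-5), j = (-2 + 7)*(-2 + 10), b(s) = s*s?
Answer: -750060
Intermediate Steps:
b(s) = s²
j = 40 (j = 5*8 = 40)
W(R) = 14 (W(R) = (-3)² - 1*(-5) = 9 + 5 = 14)
X(L) = 54 (X(L) = 14 + 40 = 54)
-926*((191 - 1*(-565)) + X(19)) = -926*((191 - 1*(-565)) + 54) = -926*((191 + 565) + 54) = -926*(756 + 54) = -926*810 = -750060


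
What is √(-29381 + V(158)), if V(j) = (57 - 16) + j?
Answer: I*√29182 ≈ 170.83*I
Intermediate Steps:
V(j) = 41 + j
√(-29381 + V(158)) = √(-29381 + (41 + 158)) = √(-29381 + 199) = √(-29182) = I*√29182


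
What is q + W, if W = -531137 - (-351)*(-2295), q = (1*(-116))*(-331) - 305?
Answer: -1298591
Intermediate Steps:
q = 38091 (q = -116*(-331) - 305 = 38396 - 305 = 38091)
W = -1336682 (W = -531137 - 1*805545 = -531137 - 805545 = -1336682)
q + W = 38091 - 1336682 = -1298591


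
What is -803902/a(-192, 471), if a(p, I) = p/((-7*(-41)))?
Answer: 115359937/96 ≈ 1.2017e+6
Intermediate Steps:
a(p, I) = p/287
-803902/a(-192, 471) = -803902/((1/287)*(-192)) = -803902/(-192/287) = -803902*(-287/192) = 115359937/96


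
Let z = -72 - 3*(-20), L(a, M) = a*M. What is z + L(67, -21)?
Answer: -1419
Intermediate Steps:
L(a, M) = M*a
z = -12 (z = -72 - 1*(-60) = -72 + 60 = -12)
z + L(67, -21) = -12 - 21*67 = -12 - 1407 = -1419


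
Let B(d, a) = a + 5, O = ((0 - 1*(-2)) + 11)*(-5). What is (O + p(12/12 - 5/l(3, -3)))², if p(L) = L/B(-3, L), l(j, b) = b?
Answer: 2211169/529 ≈ 4179.9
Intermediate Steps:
O = -65 (O = ((0 + 2) + 11)*(-5) = (2 + 11)*(-5) = 13*(-5) = -65)
B(d, a) = 5 + a
p(L) = L/(5 + L)
(O + p(12/12 - 5/l(3, -3)))² = (-65 + (12/12 - 5/(-3))/(5 + (12/12 - 5/(-3))))² = (-65 + (12*(1/12) - 5*(-⅓))/(5 + (12*(1/12) - 5*(-⅓))))² = (-65 + (1 + 5/3)/(5 + (1 + 5/3)))² = (-65 + 8/(3*(5 + 8/3)))² = (-65 + 8/(3*(23/3)))² = (-65 + (8/3)*(3/23))² = (-65 + 8/23)² = (-1487/23)² = 2211169/529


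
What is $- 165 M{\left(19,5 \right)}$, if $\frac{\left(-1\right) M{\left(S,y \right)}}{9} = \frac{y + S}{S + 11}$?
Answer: $1188$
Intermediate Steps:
$M{\left(S,y \right)} = - \frac{9 \left(S + y\right)}{11 + S}$ ($M{\left(S,y \right)} = - 9 \frac{y + S}{S + 11} = - 9 \frac{S + y}{11 + S} = - \frac{9 \left(S + y\right)}{11 + S}$)
$- 165 M{\left(19,5 \right)} = - 165 \frac{9 \left(\left(-1\right) 19 - 5\right)}{11 + 19} = - 165 \frac{9 \left(-19 - 5\right)}{30} = - 165 \cdot 9 \cdot \frac{1}{30} \left(-24\right) = \left(-165\right) \left(- \frac{36}{5}\right) = 1188$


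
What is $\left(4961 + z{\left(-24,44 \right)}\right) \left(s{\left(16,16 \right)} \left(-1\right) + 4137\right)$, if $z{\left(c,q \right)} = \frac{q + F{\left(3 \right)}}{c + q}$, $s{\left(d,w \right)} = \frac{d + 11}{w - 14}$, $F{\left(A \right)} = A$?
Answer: $\frac{818654949}{40} \approx 2.0466 \cdot 10^{7}$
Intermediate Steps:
$s{\left(d,w \right)} = \frac{11 + d}{-14 + w}$
$z{\left(c,q \right)} = \frac{3 + q}{c + q}$ ($z{\left(c,q \right)} = \frac{q + 3}{c + q} = \frac{3 + q}{c + q}$)
$\left(4961 + z{\left(-24,44 \right)}\right) \left(s{\left(16,16 \right)} \left(-1\right) + 4137\right) = \left(4961 + \frac{3 + 44}{-24 + 44}\right) \left(\frac{11 + 16}{-14 + 16} \left(-1\right) + 4137\right) = \left(4961 + \frac{1}{20} \cdot 47\right) \left(\frac{1}{2} \cdot 27 \left(-1\right) + 4137\right) = \left(4961 + \frac{47}{20}\right) \left(\frac{27}{2} \left(-1\right) + 4137\right) = \frac{99267 \left(- \frac{27}{2} + 4137\right)}{20} = \frac{99267}{20} \cdot \frac{8247}{2} = \frac{818654949}{40}$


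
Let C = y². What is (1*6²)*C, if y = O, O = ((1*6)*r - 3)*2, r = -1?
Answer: 11664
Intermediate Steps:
O = -18 (O = ((1*6)*(-1) - 3)*2 = (6*(-1) - 3)*2 = (-6 - 3)*2 = -9*2 = -18)
y = -18
C = 324 (C = (-18)² = 324)
(1*6²)*C = (1*6²)*324 = (1*36)*324 = 36*324 = 11664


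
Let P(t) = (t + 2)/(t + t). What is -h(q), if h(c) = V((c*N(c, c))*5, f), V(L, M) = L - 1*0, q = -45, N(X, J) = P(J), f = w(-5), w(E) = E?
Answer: 215/2 ≈ 107.50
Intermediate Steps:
f = -5
P(t) = (2 + t)/(2*t) (P(t) = (2 + t)/((2*t)) = (2 + t)*(1/(2*t)) = (2 + t)/(2*t))
N(X, J) = (2 + J)/(2*J)
V(L, M) = L (V(L, M) = L + 0 = L)
h(c) = 5 + 5*c/2 (h(c) = (c*((2 + c)/(2*c)))*5 = (1 + c/2)*5 = 5 + 5*c/2)
-h(q) = -(5 + (5/2)*(-45)) = -(5 - 225/2) = -1*(-215/2) = 215/2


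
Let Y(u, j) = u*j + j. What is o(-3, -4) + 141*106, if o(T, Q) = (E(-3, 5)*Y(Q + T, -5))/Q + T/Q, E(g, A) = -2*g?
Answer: 59607/4 ≈ 14902.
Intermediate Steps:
Y(u, j) = j + j*u (Y(u, j) = j*u + j = j + j*u)
o(T, Q) = T/Q + (-30 - 30*Q - 30*T)/Q (o(T, Q) = ((-2*(-3))*(-5*(1 + (Q + T))))/Q + T/Q = (6*(-5*(1 + Q + T)))/Q + T/Q = (6*(-5 - 5*Q - 5*T))/Q + T/Q = (-30 - 30*Q - 30*T)/Q + T/Q = T/Q + (-30 - 30*Q - 30*T)/Q)
o(-3, -4) + 141*106 = (-30 - 30*(-4) - 29*(-3))/(-4) + 141*106 = -(-30 + 120 + 87)/4 + 14946 = -1/4*177 + 14946 = -177/4 + 14946 = 59607/4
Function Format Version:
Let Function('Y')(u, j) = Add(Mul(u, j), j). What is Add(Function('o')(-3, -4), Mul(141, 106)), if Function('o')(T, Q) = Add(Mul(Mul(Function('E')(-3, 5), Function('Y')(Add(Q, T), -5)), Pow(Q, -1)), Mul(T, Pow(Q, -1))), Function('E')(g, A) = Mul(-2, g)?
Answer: Rational(59607, 4) ≈ 14902.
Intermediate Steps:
Function('Y')(u, j) = Add(j, Mul(j, u)) (Function('Y')(u, j) = Add(Mul(j, u), j) = Add(j, Mul(j, u)))
Function('o')(T, Q) = Add(Mul(T, Pow(Q, -1)), Mul(Pow(Q, -1), Add(-30, Mul(-30, Q), Mul(-30, T)))) (Function('o')(T, Q) = Add(Mul(Mul(Mul(-2, -3), Mul(-5, Add(1, Add(Q, T)))), Pow(Q, -1)), Mul(T, Pow(Q, -1))) = Add(Mul(Mul(6, Mul(-5, Add(1, Q, T))), Pow(Q, -1)), Mul(T, Pow(Q, -1))) = Add(Mul(Mul(6, Add(-5, Mul(-5, Q), Mul(-5, T))), Pow(Q, -1)), Mul(T, Pow(Q, -1))) = Add(Mul(Add(-30, Mul(-30, Q), Mul(-30, T)), Pow(Q, -1)), Mul(T, Pow(Q, -1))) = Add(Mul(Pow(Q, -1), Add(-30, Mul(-30, Q), Mul(-30, T))), Mul(T, Pow(Q, -1))) = Add(Mul(T, Pow(Q, -1)), Mul(Pow(Q, -1), Add(-30, Mul(-30, Q), Mul(-30, T)))))
Add(Function('o')(-3, -4), Mul(141, 106)) = Add(Mul(Pow(-4, -1), Add(-30, Mul(-30, -4), Mul(-29, -3))), Mul(141, 106)) = Add(Mul(Rational(-1, 4), Add(-30, 120, 87)), 14946) = Add(Mul(Rational(-1, 4), 177), 14946) = Add(Rational(-177, 4), 14946) = Rational(59607, 4)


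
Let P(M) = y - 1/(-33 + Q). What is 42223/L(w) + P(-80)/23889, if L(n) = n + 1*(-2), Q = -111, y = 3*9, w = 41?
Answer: 48415982413/44720208 ≈ 1082.6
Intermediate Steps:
y = 27
L(n) = -2 + n (L(n) = n - 2 = -2 + n)
P(M) = 3889/144 (P(M) = 27 - 1/(-33 - 111) = 27 - 1/(-144) = 27 - 1*(-1/144) = 27 + 1/144 = 3889/144)
42223/L(w) + P(-80)/23889 = 42223/(-2 + 41) + (3889/144)/23889 = 42223/39 + (3889/144)*(1/23889) = 42223*(1/39) + 3889/3440016 = 42223/39 + 3889/3440016 = 48415982413/44720208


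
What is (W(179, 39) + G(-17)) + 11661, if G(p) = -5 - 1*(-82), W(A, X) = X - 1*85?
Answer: 11692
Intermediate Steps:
W(A, X) = -85 + X (W(A, X) = X - 85 = -85 + X)
G(p) = 77 (G(p) = -5 + 82 = 77)
(W(179, 39) + G(-17)) + 11661 = ((-85 + 39) + 77) + 11661 = (-46 + 77) + 11661 = 31 + 11661 = 11692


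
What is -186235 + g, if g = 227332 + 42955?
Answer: 84052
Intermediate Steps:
g = 270287
-186235 + g = -186235 + 270287 = 84052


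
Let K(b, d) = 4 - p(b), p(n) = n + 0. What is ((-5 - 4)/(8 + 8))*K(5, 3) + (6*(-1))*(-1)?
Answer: 105/16 ≈ 6.5625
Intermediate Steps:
p(n) = n
K(b, d) = 4 - b
((-5 - 4)/(8 + 8))*K(5, 3) + (6*(-1))*(-1) = ((-5 - 4)/(8 + 8))*(4 - 1*5) + (6*(-1))*(-1) = (-9/16)*(4 - 5) - 6*(-1) = -9*1/16*(-1) + 6 = -9/16*(-1) + 6 = 9/16 + 6 = 105/16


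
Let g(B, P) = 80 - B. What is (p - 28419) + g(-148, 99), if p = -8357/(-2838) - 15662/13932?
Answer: -1080012034/38313 ≈ -28189.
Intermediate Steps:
p = 69749/38313 (p = -8357*(-1/2838) - 15662*1/13932 = 8357/2838 - 7831/6966 = 69749/38313 ≈ 1.8205)
(p - 28419) + g(-148, 99) = (69749/38313 - 28419) + (80 - 1*(-148)) = -1088747398/38313 + (80 + 148) = -1088747398/38313 + 228 = -1080012034/38313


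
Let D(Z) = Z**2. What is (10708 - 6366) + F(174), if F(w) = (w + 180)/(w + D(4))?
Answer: 412667/95 ≈ 4343.9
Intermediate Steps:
F(w) = (180 + w)/(16 + w) (F(w) = (w + 180)/(w + 4**2) = (180 + w)/(w + 16) = (180 + w)/(16 + w))
(10708 - 6366) + F(174) = (10708 - 6366) + (180 + 174)/(16 + 174) = 4342 + 354/190 = 4342 + (1/190)*354 = 4342 + 177/95 = 412667/95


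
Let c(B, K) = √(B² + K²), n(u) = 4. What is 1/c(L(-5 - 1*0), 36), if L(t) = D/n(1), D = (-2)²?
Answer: √1297/1297 ≈ 0.027767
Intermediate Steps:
D = 4
L(t) = 1 (L(t) = 4/4 = 4*(¼) = 1)
1/c(L(-5 - 1*0), 36) = 1/(√(1² + 36²)) = 1/(√(1 + 1296)) = 1/(√1297) = √1297/1297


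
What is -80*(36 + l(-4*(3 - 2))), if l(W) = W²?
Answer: -4160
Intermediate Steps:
-80*(36 + l(-4*(3 - 2))) = -80*(36 + (-4*(3 - 2))²) = -80*(36 + (-4*1)²) = -80*(36 + (-4)²) = -80*(36 + 16) = -80*52 = -4160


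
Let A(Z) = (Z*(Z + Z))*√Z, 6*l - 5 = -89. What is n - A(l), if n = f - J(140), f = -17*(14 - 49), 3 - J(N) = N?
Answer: 732 - 392*I*√14 ≈ 732.0 - 1466.7*I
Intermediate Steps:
J(N) = 3 - N
f = 595 (f = -17*(-35) = 595)
l = -14 (l = ⅚ + (⅙)*(-89) = ⅚ - 89/6 = -14)
A(Z) = 2*Z^(5/2) (A(Z) = (Z*(2*Z))*√Z = (2*Z²)*√Z = 2*Z^(5/2))
n = 732 (n = 595 - (3 - 1*140) = 595 - (3 - 140) = 595 - 1*(-137) = 595 + 137 = 732)
n - A(l) = 732 - 2*(-14)^(5/2) = 732 - 2*196*I*√14 = 732 - 392*I*√14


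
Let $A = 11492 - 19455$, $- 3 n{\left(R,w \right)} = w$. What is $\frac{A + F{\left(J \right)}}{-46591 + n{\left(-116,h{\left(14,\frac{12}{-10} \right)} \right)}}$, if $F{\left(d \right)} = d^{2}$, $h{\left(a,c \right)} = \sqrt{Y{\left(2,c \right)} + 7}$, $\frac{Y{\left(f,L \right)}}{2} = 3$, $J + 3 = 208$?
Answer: $- \frac{7141421889}{9768245758} + \frac{51093 \sqrt{13}}{9768245758} \approx -0.73107$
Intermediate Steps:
$J = 205$ ($J = -3 + 208 = 205$)
$Y{\left(f,L \right)} = 6$ ($Y{\left(f,L \right)} = 2 \cdot 3 = 6$)
$h{\left(a,c \right)} = \sqrt{13}$ ($h{\left(a,c \right)} = \sqrt{6 + 7} = \sqrt{13}$)
$n{\left(R,w \right)} = - \frac{w}{3}$
$A = -7963$ ($A = 11492 - 19455 = -7963$)
$\frac{A + F{\left(J \right)}}{-46591 + n{\left(-116,h{\left(14,\frac{12}{-10} \right)} \right)}} = \frac{-7963 + 205^{2}}{-46591 - \frac{\sqrt{13}}{3}} = \frac{-7963 + 42025}{-46591 - \frac{\sqrt{13}}{3}} = \frac{34062}{-46591 - \frac{\sqrt{13}}{3}}$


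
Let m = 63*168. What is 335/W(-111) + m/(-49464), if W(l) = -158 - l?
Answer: -79018/10763 ≈ -7.3416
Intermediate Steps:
m = 10584
335/W(-111) + m/(-49464) = 335/(-158 - 1*(-111)) + 10584/(-49464) = 335/(-158 + 111) + 10584*(-1/49464) = 335/(-47) - 49/229 = 335*(-1/47) - 49/229 = -335/47 - 49/229 = -79018/10763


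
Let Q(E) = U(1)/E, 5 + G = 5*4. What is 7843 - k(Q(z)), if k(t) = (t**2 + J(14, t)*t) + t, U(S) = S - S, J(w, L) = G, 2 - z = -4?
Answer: 7843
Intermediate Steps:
z = 6 (z = 2 - 1*(-4) = 2 + 4 = 6)
G = 15 (G = -5 + 5*4 = -5 + 20 = 15)
J(w, L) = 15
U(S) = 0
Q(E) = 0 (Q(E) = 0/E = 0)
k(t) = t**2 + 16*t (k(t) = (t**2 + 15*t) + t = t**2 + 16*t)
7843 - k(Q(z)) = 7843 - 0*(16 + 0) = 7843 - 0*16 = 7843 - 1*0 = 7843 + 0 = 7843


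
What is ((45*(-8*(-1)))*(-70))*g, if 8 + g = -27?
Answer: 882000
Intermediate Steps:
g = -35 (g = -8 - 27 = -35)
((45*(-8*(-1)))*(-70))*g = ((45*(-8*(-1)))*(-70))*(-35) = ((45*8)*(-70))*(-35) = (360*(-70))*(-35) = -25200*(-35) = 882000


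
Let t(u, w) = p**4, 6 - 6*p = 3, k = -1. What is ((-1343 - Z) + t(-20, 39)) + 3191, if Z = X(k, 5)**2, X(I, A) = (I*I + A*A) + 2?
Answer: 17025/16 ≈ 1064.1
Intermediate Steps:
p = 1/2 (p = 1 - 1/6*3 = 1 - 1/2 = 1/2 ≈ 0.50000)
X(I, A) = 2 + A**2 + I**2 (X(I, A) = (I**2 + A**2) + 2 = (A**2 + I**2) + 2 = 2 + A**2 + I**2)
t(u, w) = 1/16 (t(u, w) = (1/2)**4 = 1/16)
Z = 784 (Z = (2 + 5**2 + (-1)**2)**2 = (2 + 25 + 1)**2 = 28**2 = 784)
((-1343 - Z) + t(-20, 39)) + 3191 = ((-1343 - 1*784) + 1/16) + 3191 = ((-1343 - 784) + 1/16) + 3191 = (-2127 + 1/16) + 3191 = -34031/16 + 3191 = 17025/16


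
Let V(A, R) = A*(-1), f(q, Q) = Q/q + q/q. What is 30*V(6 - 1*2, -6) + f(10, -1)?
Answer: -1191/10 ≈ -119.10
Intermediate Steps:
f(q, Q) = 1 + Q/q (f(q, Q) = Q/q + 1 = 1 + Q/q)
V(A, R) = -A
30*V(6 - 1*2, -6) + f(10, -1) = 30*(-(6 - 1*2)) + (-1 + 10)/10 = 30*(-(6 - 2)) + (⅒)*9 = 30*(-1*4) + 9/10 = 30*(-4) + 9/10 = -120 + 9/10 = -1191/10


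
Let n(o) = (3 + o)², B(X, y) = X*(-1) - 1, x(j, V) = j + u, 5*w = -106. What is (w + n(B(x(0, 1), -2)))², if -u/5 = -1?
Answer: 3721/25 ≈ 148.84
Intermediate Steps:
u = 5 (u = -5*(-1) = 5)
w = -106/5 (w = (⅕)*(-106) = -106/5 ≈ -21.200)
x(j, V) = 5 + j (x(j, V) = j + 5 = 5 + j)
B(X, y) = -1 - X (B(X, y) = -X - 1 = -1 - X)
(w + n(B(x(0, 1), -2)))² = (-106/5 + (3 + (-1 - (5 + 0)))²)² = (-106/5 + (3 + (-1 - 1*5))²)² = (-106/5 + (3 + (-1 - 5))²)² = (-106/5 + (3 - 6)²)² = (-106/5 + (-3)²)² = (-106/5 + 9)² = (-61/5)² = 3721/25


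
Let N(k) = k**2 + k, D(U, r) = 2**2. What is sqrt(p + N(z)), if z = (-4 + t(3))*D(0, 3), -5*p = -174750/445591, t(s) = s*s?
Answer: 3*sqrt(9267459544830)/445591 ≈ 20.496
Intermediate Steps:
t(s) = s**2
D(U, r) = 4
p = 34950/445591 (p = -(-34950)/445591 = -1/5*(-174750/445591) = 34950/445591 ≈ 0.078435)
z = 20 (z = (-4 + 3**2)*4 = (-4 + 9)*4 = 5*4 = 20)
N(k) = k + k**2
sqrt(p + N(z)) = sqrt(34950/445591 + 20*(1 + 20)) = sqrt(34950/445591 + 20*21) = sqrt(34950/445591 + 420) = sqrt(187183170/445591) = 3*sqrt(9267459544830)/445591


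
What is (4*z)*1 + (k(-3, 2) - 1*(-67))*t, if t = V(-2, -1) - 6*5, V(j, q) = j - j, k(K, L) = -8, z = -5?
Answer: -1790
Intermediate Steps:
V(j, q) = 0
t = -30 (t = 0 - 6*5 = 0 - 30 = -30)
(4*z)*1 + (k(-3, 2) - 1*(-67))*t = (4*(-5))*1 + (-8 - 1*(-67))*(-30) = -20*1 + (-8 + 67)*(-30) = -20 + 59*(-30) = -20 - 1770 = -1790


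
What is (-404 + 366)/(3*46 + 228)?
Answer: -19/183 ≈ -0.10383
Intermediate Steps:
(-404 + 366)/(3*46 + 228) = -38/(138 + 228) = -38/366 = -38*1/366 = -19/183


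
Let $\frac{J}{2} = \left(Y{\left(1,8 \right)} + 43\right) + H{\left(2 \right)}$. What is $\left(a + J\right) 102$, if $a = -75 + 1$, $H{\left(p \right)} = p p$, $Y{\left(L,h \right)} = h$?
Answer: $3672$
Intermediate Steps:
$H{\left(p \right)} = p^{2}$
$a = -74$
$J = 110$ ($J = 2 \left(\left(8 + 43\right) + 2^{2}\right) = 2 \left(51 + 4\right) = 2 \cdot 55 = 110$)
$\left(a + J\right) 102 = \left(-74 + 110\right) 102 = 36 \cdot 102 = 3672$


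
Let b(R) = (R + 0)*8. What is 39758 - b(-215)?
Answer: 41478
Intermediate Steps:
b(R) = 8*R (b(R) = R*8 = 8*R)
39758 - b(-215) = 39758 - 8*(-215) = 39758 - 1*(-1720) = 39758 + 1720 = 41478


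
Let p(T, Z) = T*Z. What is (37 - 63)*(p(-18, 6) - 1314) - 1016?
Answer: 35956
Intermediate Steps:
(37 - 63)*(p(-18, 6) - 1314) - 1016 = (37 - 63)*(-18*6 - 1314) - 1016 = -26*(-108 - 1314) - 1016 = -26*(-1422) - 1016 = 36972 - 1016 = 35956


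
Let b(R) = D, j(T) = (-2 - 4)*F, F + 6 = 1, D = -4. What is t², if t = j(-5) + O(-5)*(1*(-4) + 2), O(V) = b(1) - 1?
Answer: 1600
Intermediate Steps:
F = -5 (F = -6 + 1 = -5)
j(T) = 30 (j(T) = (-2 - 4)*(-5) = -6*(-5) = 30)
b(R) = -4
O(V) = -5 (O(V) = -4 - 1 = -5)
t = 40 (t = 30 - 5*(1*(-4) + 2) = 30 - 5*(-4 + 2) = 30 - 5*(-2) = 30 + 10 = 40)
t² = 40² = 1600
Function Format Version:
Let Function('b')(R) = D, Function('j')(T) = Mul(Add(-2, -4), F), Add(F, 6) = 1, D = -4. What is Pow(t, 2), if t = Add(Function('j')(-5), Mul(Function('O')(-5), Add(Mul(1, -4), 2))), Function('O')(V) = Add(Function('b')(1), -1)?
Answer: 1600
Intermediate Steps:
F = -5 (F = Add(-6, 1) = -5)
Function('j')(T) = 30 (Function('j')(T) = Mul(Add(-2, -4), -5) = Mul(-6, -5) = 30)
Function('b')(R) = -4
Function('O')(V) = -5 (Function('O')(V) = Add(-4, -1) = -5)
t = 40 (t = Add(30, Mul(-5, Add(Mul(1, -4), 2))) = Add(30, Mul(-5, Add(-4, 2))) = Add(30, Mul(-5, -2)) = Add(30, 10) = 40)
Pow(t, 2) = Pow(40, 2) = 1600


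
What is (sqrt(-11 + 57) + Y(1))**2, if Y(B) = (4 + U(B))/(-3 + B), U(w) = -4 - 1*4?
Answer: (2 + sqrt(46))**2 ≈ 77.129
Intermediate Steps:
U(w) = -8 (U(w) = -4 - 4 = -8)
Y(B) = -4/(-3 + B) (Y(B) = (4 - 8)/(-3 + B) = -4/(-3 + B))
(sqrt(-11 + 57) + Y(1))**2 = (sqrt(-11 + 57) - 4/(-3 + 1))**2 = (sqrt(46) - 4/(-2))**2 = (sqrt(46) - 4*(-1/2))**2 = (sqrt(46) + 2)**2 = (2 + sqrt(46))**2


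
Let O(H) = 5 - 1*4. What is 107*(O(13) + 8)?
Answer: 963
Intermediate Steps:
O(H) = 1 (O(H) = 5 - 4 = 1)
107*(O(13) + 8) = 107*(1 + 8) = 107*9 = 963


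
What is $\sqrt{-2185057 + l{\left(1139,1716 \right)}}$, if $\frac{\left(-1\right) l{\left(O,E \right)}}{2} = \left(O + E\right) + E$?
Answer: $i \sqrt{2194199} \approx 1481.3 i$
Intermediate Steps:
$l{\left(O,E \right)} = - 4 E - 2 O$ ($l{\left(O,E \right)} = - 2 \left(\left(O + E\right) + E\right) = - 2 \left(\left(E + O\right) + E\right) = - 2 \left(O + 2 E\right) = - 4 E - 2 O$)
$\sqrt{-2185057 + l{\left(1139,1716 \right)}} = \sqrt{-2185057 - 9142} = \sqrt{-2194199} = i \sqrt{2194199}$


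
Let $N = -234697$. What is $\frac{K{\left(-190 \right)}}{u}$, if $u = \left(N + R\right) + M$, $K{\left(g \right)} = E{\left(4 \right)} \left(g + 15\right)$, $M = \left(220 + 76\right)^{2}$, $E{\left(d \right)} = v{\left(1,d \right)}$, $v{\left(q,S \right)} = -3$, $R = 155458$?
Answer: $\frac{525}{8377} \approx 0.062672$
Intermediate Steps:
$E{\left(d \right)} = -3$
$M = 87616$ ($M = 296^{2} = 87616$)
$K{\left(g \right)} = -45 - 3 g$ ($K{\left(g \right)} = - 3 \left(g + 15\right) = - 3 \left(15 + g\right) = -45 - 3 g$)
$u = 8377$ ($u = \left(-234697 + 155458\right) + 87616 = -79239 + 87616 = 8377$)
$\frac{K{\left(-190 \right)}}{u} = \frac{-45 - -570}{8377} = \left(-45 + 570\right) \frac{1}{8377} = 525 \cdot \frac{1}{8377} = \frac{525}{8377}$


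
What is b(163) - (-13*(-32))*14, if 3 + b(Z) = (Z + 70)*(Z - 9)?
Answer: 30055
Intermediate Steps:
b(Z) = -3 + (-9 + Z)*(70 + Z) (b(Z) = -3 + (Z + 70)*(Z - 9) = -3 + (70 + Z)*(-9 + Z) = -3 + (-9 + Z)*(70 + Z))
b(163) - (-13*(-32))*14 = (-633 + 163**2 + 61*163) - (-13*(-32))*14 = (-633 + 26569 + 9943) - 416*14 = 35879 - 1*5824 = 35879 - 5824 = 30055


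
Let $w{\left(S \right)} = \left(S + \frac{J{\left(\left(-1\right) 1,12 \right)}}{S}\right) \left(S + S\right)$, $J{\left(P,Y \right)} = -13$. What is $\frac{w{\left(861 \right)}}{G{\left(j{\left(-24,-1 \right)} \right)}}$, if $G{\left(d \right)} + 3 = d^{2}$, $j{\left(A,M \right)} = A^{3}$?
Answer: $\frac{1482616}{191102973} \approx 0.0077582$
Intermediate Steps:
$G{\left(d \right)} = -3 + d^{2}$
$w{\left(S \right)} = 2 S \left(S - \frac{13}{S}\right)$ ($w{\left(S \right)} = \left(S - \frac{13}{S}\right) \left(S + S\right) = \left(S - \frac{13}{S}\right) 2 S = 2 S \left(S - \frac{13}{S}\right)$)
$\frac{w{\left(861 \right)}}{G{\left(j{\left(-24,-1 \right)} \right)}} = \frac{-26 + 2 \cdot 861^{2}}{-3 + \left(\left(-24\right)^{3}\right)^{2}} = \frac{-26 + 2 \cdot 741321}{-3 + \left(-13824\right)^{2}} = \frac{-26 + 1482642}{-3 + 191102976} = \frac{1482616}{191102973}$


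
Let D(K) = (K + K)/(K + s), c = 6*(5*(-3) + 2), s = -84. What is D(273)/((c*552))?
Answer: -1/14904 ≈ -6.7096e-5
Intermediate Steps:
c = -78 (c = 6*(-15 + 2) = 6*(-13) = -78)
D(K) = 2*K/(-84 + K) (D(K) = (K + K)/(K - 84) = (2*K)/(-84 + K) = 2*K/(-84 + K))
D(273)/((c*552)) = (2*273/(-84 + 273))/((-78*552)) = (2*273/189)/(-43056) = (2*273*(1/189))*(-1/43056) = (26/9)*(-1/43056) = -1/14904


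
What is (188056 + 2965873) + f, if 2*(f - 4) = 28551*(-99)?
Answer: 3481317/2 ≈ 1.7407e+6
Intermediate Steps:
f = -2826541/2 (f = 4 + (28551*(-99))/2 = 4 + (½)*(-2826549) = 4 - 2826549/2 = -2826541/2 ≈ -1.4133e+6)
(188056 + 2965873) + f = (188056 + 2965873) - 2826541/2 = 3153929 - 2826541/2 = 3481317/2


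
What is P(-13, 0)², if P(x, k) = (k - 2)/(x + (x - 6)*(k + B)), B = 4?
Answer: 4/7921 ≈ 0.00050499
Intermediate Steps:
P(x, k) = (-2 + k)/(x + (-6 + x)*(4 + k)) (P(x, k) = (k - 2)/(x + (x - 6)*(k + 4)) = (-2 + k)/(x + (-6 + x)*(4 + k)))
P(-13, 0)² = ((-2 + 0)/(-24 - 6*0 + 5*(-13) + 0*(-13)))² = (-2/(-24 + 0 - 65 + 0))² = (-2/(-89))² = (-1/89*(-2))² = (2/89)² = 4/7921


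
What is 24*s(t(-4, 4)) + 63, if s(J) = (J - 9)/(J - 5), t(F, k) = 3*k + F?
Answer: 55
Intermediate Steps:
t(F, k) = F + 3*k
s(J) = (-9 + J)/(-5 + J)
24*s(t(-4, 4)) + 63 = 24*((-9 + (-4 + 3*4))/(-5 + (-4 + 3*4))) + 63 = 24*((-9 + (-4 + 12))/(-5 + (-4 + 12))) + 63 = 24*((-9 + 8)/(-5 + 8)) + 63 = 24*(-1/3) + 63 = 24*((⅓)*(-1)) + 63 = 24*(-⅓) + 63 = -8 + 63 = 55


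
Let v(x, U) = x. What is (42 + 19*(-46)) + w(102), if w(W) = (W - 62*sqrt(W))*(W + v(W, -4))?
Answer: 19976 - 12648*sqrt(102) ≈ -1.0776e+5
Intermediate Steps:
w(W) = 2*W*(W - 62*sqrt(W)) (w(W) = (W - 62*sqrt(W))*(W + W) = (W - 62*sqrt(W))*(2*W) = 2*W*(W - 62*sqrt(W)))
(42 + 19*(-46)) + w(102) = (42 + 19*(-46)) + (-12648*sqrt(102) + 2*102**2) = (42 - 874) + (-12648*sqrt(102) + 2*10404) = -832 + (-12648*sqrt(102) + 20808) = -832 + (20808 - 12648*sqrt(102)) = 19976 - 12648*sqrt(102)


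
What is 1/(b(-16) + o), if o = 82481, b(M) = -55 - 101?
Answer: 1/82325 ≈ 1.2147e-5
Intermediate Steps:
b(M) = -156
1/(b(-16) + o) = 1/(-156 + 82481) = 1/82325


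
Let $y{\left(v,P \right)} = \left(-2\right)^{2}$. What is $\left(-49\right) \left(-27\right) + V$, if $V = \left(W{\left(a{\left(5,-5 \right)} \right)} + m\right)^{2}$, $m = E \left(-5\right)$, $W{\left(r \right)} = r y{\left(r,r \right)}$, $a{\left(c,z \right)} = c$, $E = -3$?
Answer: $2548$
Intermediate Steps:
$y{\left(v,P \right)} = 4$
$W{\left(r \right)} = 4 r$ ($W{\left(r \right)} = r 4 = 4 r$)
$m = 15$ ($m = \left(-3\right) \left(-5\right) = 15$)
$V = 1225$ ($V = \left(4 \cdot 5 + 15\right)^{2} = \left(20 + 15\right)^{2} = 35^{2} = 1225$)
$\left(-49\right) \left(-27\right) + V = \left(-49\right) \left(-27\right) + 1225 = 1323 + 1225 = 2548$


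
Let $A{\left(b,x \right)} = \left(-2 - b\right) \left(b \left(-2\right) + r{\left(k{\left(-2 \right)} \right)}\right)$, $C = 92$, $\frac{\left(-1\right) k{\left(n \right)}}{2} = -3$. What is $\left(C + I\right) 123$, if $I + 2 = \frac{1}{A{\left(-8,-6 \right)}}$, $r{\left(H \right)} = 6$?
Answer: $\frac{487121}{44} \approx 11071.0$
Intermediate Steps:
$k{\left(n \right)} = 6$ ($k{\left(n \right)} = \left(-2\right) \left(-3\right) = 6$)
$A{\left(b,x \right)} = \left(-2 - b\right) \left(6 - 2 b\right)$ ($A{\left(b,x \right)} = \left(-2 - b\right) \left(b \left(-2\right) + 6\right) = \left(-2 - b\right) \left(- 2 b + 6\right) = \left(-2 - b\right) \left(6 - 2 b\right)$)
$I = - \frac{263}{132}$ ($I = -2 + \frac{1}{-12 - -16 + 2 \left(-8\right)^{2}} = -2 + \frac{1}{-12 + 16 + 2 \cdot 64} = -2 + \frac{1}{-12 + 16 + 128} = -2 + \frac{1}{132} = - \frac{263}{132} \approx -1.9924$)
$\left(C + I\right) 123 = \left(92 - \frac{263}{132}\right) 123 = \frac{11881}{132} \cdot 123 = \frac{487121}{44}$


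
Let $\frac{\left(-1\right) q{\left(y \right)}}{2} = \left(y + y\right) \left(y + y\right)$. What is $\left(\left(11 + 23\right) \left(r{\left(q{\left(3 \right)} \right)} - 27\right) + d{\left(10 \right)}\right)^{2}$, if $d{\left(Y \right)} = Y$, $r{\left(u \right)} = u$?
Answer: $11262736$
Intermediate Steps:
$q{\left(y \right)} = - 8 y^{2}$ ($q{\left(y \right)} = - 2 \left(y + y\right) \left(y + y\right) = - 2 \cdot 2 y 2 y = - 2 \cdot 4 y^{2} = - 8 y^{2}$)
$\left(\left(11 + 23\right) \left(r{\left(q{\left(3 \right)} \right)} - 27\right) + d{\left(10 \right)}\right)^{2} = \left(\left(11 + 23\right) \left(- 8 \cdot 3^{2} - 27\right) + 10\right)^{2} = \left(34 \left(\left(-8\right) 9 - 27\right) + 10\right)^{2} = \left(34 \left(-72 - 27\right) + 10\right)^{2} = \left(34 \left(-99\right) + 10\right)^{2} = \left(-3366 + 10\right)^{2} = \left(-3356\right)^{2} = 11262736$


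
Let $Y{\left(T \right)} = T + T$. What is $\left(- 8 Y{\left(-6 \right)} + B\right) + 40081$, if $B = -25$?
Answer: $40152$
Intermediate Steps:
$Y{\left(T \right)} = 2 T$
$\left(- 8 Y{\left(-6 \right)} + B\right) + 40081 = \left(- 8 \cdot 2 \left(-6\right) - 25\right) + 40081 = \left(\left(-8\right) \left(-12\right) - 25\right) + 40081 = \left(96 - 25\right) + 40081 = 71 + 40081 = 40152$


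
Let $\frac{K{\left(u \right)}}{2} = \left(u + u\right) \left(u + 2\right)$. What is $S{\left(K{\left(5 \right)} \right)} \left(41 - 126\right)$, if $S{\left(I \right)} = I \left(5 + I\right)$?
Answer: $-1725500$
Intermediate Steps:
$K{\left(u \right)} = 4 u \left(2 + u\right)$ ($K{\left(u \right)} = 2 \left(u + u\right) \left(u + 2\right) = 2 \cdot 2 u \left(2 + u\right) = 4 u \left(2 + u\right)$)
$S{\left(K{\left(5 \right)} \right)} \left(41 - 126\right) = 4 \cdot 5 \left(2 + 5\right) \left(5 + 4 \cdot 5 \left(2 + 5\right)\right) \left(41 - 126\right) = 4 \cdot 5 \cdot 7 \left(5 + 4 \cdot 5 \cdot 7\right) \left(-85\right) = 140 \left(5 + 140\right) \left(-85\right) = 140 \cdot 145 \left(-85\right) = 20300 \left(-85\right) = -1725500$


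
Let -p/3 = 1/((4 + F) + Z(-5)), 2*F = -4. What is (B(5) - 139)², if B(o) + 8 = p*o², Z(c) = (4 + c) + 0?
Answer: 49284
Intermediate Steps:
F = -2 (F = (½)*(-4) = -2)
Z(c) = 4 + c
p = -3 (p = -3/((4 - 2) + (4 - 5)) = -3/(2 - 1) = -3/1 = -3*1 = -3)
B(o) = -8 - 3*o²
(B(5) - 139)² = ((-8 - 3*5²) - 139)² = ((-8 - 3*25) - 139)² = ((-8 - 75) - 139)² = (-83 - 139)² = (-222)² = 49284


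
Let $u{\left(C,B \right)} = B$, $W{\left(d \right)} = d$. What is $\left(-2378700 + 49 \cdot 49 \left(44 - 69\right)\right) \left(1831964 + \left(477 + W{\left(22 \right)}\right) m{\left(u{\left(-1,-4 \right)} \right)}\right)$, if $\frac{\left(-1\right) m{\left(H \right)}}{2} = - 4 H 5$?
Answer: $-4272948601900$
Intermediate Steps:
$m{\left(H \right)} = 40 H$ ($m{\left(H \right)} = - 2 - 4 H 5 = - 2 \left(- 20 H\right) = 40 H$)
$\left(-2378700 + 49 \cdot 49 \left(44 - 69\right)\right) \left(1831964 + \left(477 + W{\left(22 \right)}\right) m{\left(u{\left(-1,-4 \right)} \right)}\right) = \left(-2378700 + 49 \cdot 49 \left(44 - 69\right)\right) \left(1831964 + \left(477 + 22\right) 40 \left(-4\right)\right) = \left(-2378700 + 2401 \left(-25\right)\right) \left(1831964 + 499 \left(-160\right)\right) = \left(-2378700 - 60025\right) \left(1831964 - 79840\right) = \left(-2438725\right) 1752124 = -4272948601900$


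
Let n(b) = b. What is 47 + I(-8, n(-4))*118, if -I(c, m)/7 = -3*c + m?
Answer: -16473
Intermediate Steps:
I(c, m) = -7*m + 21*c (I(c, m) = -7*(-3*c + m) = -7*(m - 3*c) = -7*m + 21*c)
47 + I(-8, n(-4))*118 = 47 + (-7*(-4) + 21*(-8))*118 = 47 + (28 - 168)*118 = 47 - 140*118 = 47 - 16520 = -16473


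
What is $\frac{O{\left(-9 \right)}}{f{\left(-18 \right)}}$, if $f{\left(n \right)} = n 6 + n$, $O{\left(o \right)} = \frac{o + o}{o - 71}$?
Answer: $- \frac{1}{560} \approx -0.0017857$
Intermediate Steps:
$O{\left(o \right)} = \frac{2 o}{-71 + o}$
$f{\left(n \right)} = 7 n$ ($f{\left(n \right)} = 6 n + n = 7 n$)
$\frac{O{\left(-9 \right)}}{f{\left(-18 \right)}} = \frac{2 \left(-9\right) \frac{1}{-71 - 9}}{7 \left(-18\right)} = \frac{2 \left(-9\right) \frac{1}{-80}}{-126} = 2 \left(-9\right) \left(- \frac{1}{80}\right) \left(- \frac{1}{126}\right) = \frac{9}{40} \left(- \frac{1}{126}\right) = - \frac{1}{560}$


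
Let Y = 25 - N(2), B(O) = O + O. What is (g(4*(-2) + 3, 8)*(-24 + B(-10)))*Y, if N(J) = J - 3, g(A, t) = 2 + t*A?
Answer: 43472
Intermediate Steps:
g(A, t) = 2 + A*t
N(J) = -3 + J
B(O) = 2*O
Y = 26 (Y = 25 - (-3 + 2) = 25 - 1*(-1) = 25 + 1 = 26)
(g(4*(-2) + 3, 8)*(-24 + B(-10)))*Y = ((2 + (4*(-2) + 3)*8)*(-24 + 2*(-10)))*26 = ((2 + (-8 + 3)*8)*(-24 - 20))*26 = ((2 - 5*8)*(-44))*26 = ((2 - 40)*(-44))*26 = -38*(-44)*26 = 1672*26 = 43472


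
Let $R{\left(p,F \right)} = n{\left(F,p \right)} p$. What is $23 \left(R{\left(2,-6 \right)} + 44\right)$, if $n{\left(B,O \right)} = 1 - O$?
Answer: $966$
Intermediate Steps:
$R{\left(p,F \right)} = p \left(1 - p\right)$ ($R{\left(p,F \right)} = \left(1 - p\right) p = p \left(1 - p\right)$)
$23 \left(R{\left(2,-6 \right)} + 44\right) = 23 \left(2 \left(1 - 2\right) + 44\right) = 23 \left(2 \left(-1\right) + 44\right) = 23 \left(-2 + 44\right) = 23 \cdot 42 = 966$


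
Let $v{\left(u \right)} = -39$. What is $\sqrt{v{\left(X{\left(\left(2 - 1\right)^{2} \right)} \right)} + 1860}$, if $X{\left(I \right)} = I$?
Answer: $\sqrt{1821} \approx 42.673$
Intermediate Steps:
$\sqrt{v{\left(X{\left(\left(2 - 1\right)^{2} \right)} \right)} + 1860} = \sqrt{-39 + 1860} = \sqrt{1821}$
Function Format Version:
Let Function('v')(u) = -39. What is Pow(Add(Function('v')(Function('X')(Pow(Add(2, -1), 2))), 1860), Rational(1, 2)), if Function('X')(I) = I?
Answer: Pow(1821, Rational(1, 2)) ≈ 42.673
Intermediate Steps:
Pow(Add(Function('v')(Function('X')(Pow(Add(2, -1), 2))), 1860), Rational(1, 2)) = Pow(Add(-39, 1860), Rational(1, 2)) = Pow(1821, Rational(1, 2))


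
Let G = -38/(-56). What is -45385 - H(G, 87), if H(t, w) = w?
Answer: -45472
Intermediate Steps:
G = 19/28 (G = -38*(-1/56) = 19/28 ≈ 0.67857)
-45385 - H(G, 87) = -45385 - 1*87 = -45385 - 87 = -45472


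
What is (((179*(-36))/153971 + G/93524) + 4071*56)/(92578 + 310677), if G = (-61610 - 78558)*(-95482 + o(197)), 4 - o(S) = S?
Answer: 1336922375500862/1451716367220505 ≈ 0.92093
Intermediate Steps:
o(S) = 4 - S
G = 13410573400 (G = (-61610 - 78558)*(-95482 + (4 - 1*197)) = -140168*(-95482 + (4 - 197)) = -140168*(-95482 - 193) = -140168*(-95675) = 13410573400)
(((179*(-36))/153971 + G/93524) + 4071*56)/(92578 + 310677) = (((179*(-36))/153971 + 13410573400/93524) + 4071*56)/(92578 + 310677) = ((-6444*1/153971 + 13410573400*(1/93524)) + 227976)/403255 = ((-6444/153971 + 3352643350/23381) + 227976)*(1/403255) = (516209698575686/3599995951 + 227976)*(1/403255) = (1336922375500862/3599995951)*(1/403255) = 1336922375500862/1451716367220505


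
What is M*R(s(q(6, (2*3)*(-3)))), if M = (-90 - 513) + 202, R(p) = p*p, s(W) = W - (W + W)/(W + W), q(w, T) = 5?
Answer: -6416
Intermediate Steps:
s(W) = -1 + W (s(W) = W - 2*W/(2*W) = W - 2*W*1/(2*W) = W - 1*1 = W - 1 = -1 + W)
R(p) = p²
M = -401 (M = -603 + 202 = -401)
M*R(s(q(6, (2*3)*(-3)))) = -401*(-1 + 5)² = -401*4² = -401*16 = -6416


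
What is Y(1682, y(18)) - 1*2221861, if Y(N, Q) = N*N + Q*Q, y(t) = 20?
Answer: 607663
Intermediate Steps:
Y(N, Q) = N**2 + Q**2
Y(1682, y(18)) - 1*2221861 = (1682**2 + 20**2) - 1*2221861 = (2829124 + 400) - 2221861 = 2829524 - 2221861 = 607663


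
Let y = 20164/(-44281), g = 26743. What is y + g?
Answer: 1184186619/44281 ≈ 26743.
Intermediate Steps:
y = -20164/44281 (y = 20164*(-1/44281) = -20164/44281 ≈ -0.45536)
y + g = -20164/44281 + 26743 = 1184186619/44281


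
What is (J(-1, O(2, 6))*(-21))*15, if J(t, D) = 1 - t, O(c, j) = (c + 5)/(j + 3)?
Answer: -630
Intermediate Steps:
O(c, j) = (5 + c)/(3 + j)
(J(-1, O(2, 6))*(-21))*15 = ((1 - 1*(-1))*(-21))*15 = ((1 + 1)*(-21))*15 = (2*(-21))*15 = -42*15 = -630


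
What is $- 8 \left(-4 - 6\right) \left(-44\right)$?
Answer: $-3520$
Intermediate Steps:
$- 8 \left(-4 - 6\right) \left(-44\right) = \left(-8\right) \left(-10\right) \left(-44\right) = 80 \left(-44\right) = -3520$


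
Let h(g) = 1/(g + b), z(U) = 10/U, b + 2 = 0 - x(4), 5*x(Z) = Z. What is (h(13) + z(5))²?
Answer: 11449/2601 ≈ 4.4018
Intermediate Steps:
x(Z) = Z/5
b = -14/5 (b = -2 + (0 - 4/5) = -2 + (0 - 1*⅘) = -2 + (0 - ⅘) = -2 - ⅘ = -14/5 ≈ -2.8000)
h(g) = 1/(-14/5 + g) (h(g) = 1/(g - 14/5) = 1/(-14/5 + g))
(h(13) + z(5))² = (5/(-14 + 5*13) + 10/5)² = (5/(-14 + 65) + 10*(⅕))² = (5/51 + 2)² = (107/51)² = 11449/2601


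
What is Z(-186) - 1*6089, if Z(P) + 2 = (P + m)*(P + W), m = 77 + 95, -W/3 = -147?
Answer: -9661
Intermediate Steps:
W = 441 (W = -3*(-147) = 441)
m = 172
Z(P) = -2 + (172 + P)*(441 + P) (Z(P) = -2 + (P + 172)*(P + 441) = -2 + (172 + P)*(441 + P))
Z(-186) - 1*6089 = (75850 + (-186)² + 613*(-186)) - 1*6089 = (75850 + 34596 - 114018) - 6089 = -3572 - 6089 = -9661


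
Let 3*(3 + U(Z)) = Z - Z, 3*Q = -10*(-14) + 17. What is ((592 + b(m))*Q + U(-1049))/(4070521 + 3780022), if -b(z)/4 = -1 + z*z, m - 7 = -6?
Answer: 92935/23551629 ≈ 0.0039460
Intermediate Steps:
m = 1 (m = 7 - 6 = 1)
Q = 157/3 (Q = (-10*(-14) + 17)/3 = (140 + 17)/3 = (1/3)*157 = 157/3 ≈ 52.333)
b(z) = 4 - 4*z**2 (b(z) = -4*(-1 + z*z) = -4*(-1 + z**2) = 4 - 4*z**2)
U(Z) = -3 (U(Z) = -3 + (Z - Z)/3 = -3 + (1/3)*0 = -3 + 0 = -3)
((592 + b(m))*Q + U(-1049))/(4070521 + 3780022) = ((592 + (4 - 4*1**2))*(157/3) - 3)/(4070521 + 3780022) = ((592 + (4 - 4*1))*(157/3) - 3)/7850543 = ((592 + (4 - 4))*(157/3) - 3)*(1/7850543) = ((592 + 0)*(157/3) - 3)*(1/7850543) = (592*(157/3) - 3)*(1/7850543) = (92944/3 - 3)*(1/7850543) = (92935/3)*(1/7850543) = 92935/23551629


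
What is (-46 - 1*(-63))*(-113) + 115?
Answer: -1806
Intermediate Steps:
(-46 - 1*(-63))*(-113) + 115 = (-46 + 63)*(-113) + 115 = 17*(-113) + 115 = -1921 + 115 = -1806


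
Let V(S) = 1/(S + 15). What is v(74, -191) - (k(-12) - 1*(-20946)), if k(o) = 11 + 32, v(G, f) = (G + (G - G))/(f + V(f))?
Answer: -705600237/33617 ≈ -20989.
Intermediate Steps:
V(S) = 1/(15 + S)
v(G, f) = G/(f + 1/(15 + f)) (v(G, f) = (G + (G - G))/(f + 1/(15 + f)) = (G + 0)/(f + 1/(15 + f)) = G/(f + 1/(15 + f)))
k(o) = 43
v(74, -191) - (k(-12) - 1*(-20946)) = 74*(15 - 191)/(1 - 191*(15 - 191)) - (43 - 1*(-20946)) = 74*(-176)/(1 - 191*(-176)) - (43 + 20946) = 74*(-176)/(1 + 33616) - 1*20989 = 74*(-176)/33617 - 20989 = 74*(1/33617)*(-176) - 20989 = -13024/33617 - 20989 = -705600237/33617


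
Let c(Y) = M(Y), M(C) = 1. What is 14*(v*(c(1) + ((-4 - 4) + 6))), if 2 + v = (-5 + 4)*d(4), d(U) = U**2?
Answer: 252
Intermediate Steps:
c(Y) = 1
v = -18 (v = -2 + (-5 + 4)*4**2 = -2 - 1*16 = -2 - 16 = -18)
14*(v*(c(1) + ((-4 - 4) + 6))) = 14*(-18*(1 + ((-4 - 4) + 6))) = 14*(-18*(1 + (-8 + 6))) = 14*(-18*(1 - 2)) = 14*(-18*(-1)) = 14*18 = 252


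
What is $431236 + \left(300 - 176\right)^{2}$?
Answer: $446612$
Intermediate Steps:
$431236 + \left(300 - 176\right)^{2} = 431236 + 124^{2} = 431236 + 15376 = 446612$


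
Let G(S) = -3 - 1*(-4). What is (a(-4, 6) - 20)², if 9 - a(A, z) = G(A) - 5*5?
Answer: 169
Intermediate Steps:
G(S) = 1 (G(S) = -3 + 4 = 1)
a(A, z) = 33 (a(A, z) = 9 - (1 - 5*5) = 9 - (1 - 25) = 9 - 1*(-24) = 9 + 24 = 33)
(a(-4, 6) - 20)² = (33 - 20)² = 13² = 169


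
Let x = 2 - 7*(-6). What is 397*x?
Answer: 17468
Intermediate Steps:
x = 44 (x = 2 + 42 = 44)
397*x = 397*44 = 17468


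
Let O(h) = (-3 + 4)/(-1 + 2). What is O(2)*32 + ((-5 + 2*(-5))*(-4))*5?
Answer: 332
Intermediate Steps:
O(h) = 1 (O(h) = 1/1 = 1*1 = 1)
O(2)*32 + ((-5 + 2*(-5))*(-4))*5 = 1*32 + ((-5 + 2*(-5))*(-4))*5 = 32 + ((-5 - 10)*(-4))*5 = 32 - 15*(-4)*5 = 32 + 60*5 = 32 + 300 = 332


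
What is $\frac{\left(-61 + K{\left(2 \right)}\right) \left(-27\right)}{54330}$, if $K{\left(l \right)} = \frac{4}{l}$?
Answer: $\frac{531}{18110} \approx 0.029321$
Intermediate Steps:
$\frac{\left(-61 + K{\left(2 \right)}\right) \left(-27\right)}{54330} = \frac{\left(-61 + \frac{4}{2}\right) \left(-27\right)}{54330} = \left(-61 + 4 \cdot \frac{1}{2}\right) \left(-27\right) \frac{1}{54330} = \left(-61 + 2\right) \left(-27\right) \frac{1}{54330} = \left(-59\right) \left(-27\right) \frac{1}{54330} = 1593 \cdot \frac{1}{54330} = \frac{531}{18110}$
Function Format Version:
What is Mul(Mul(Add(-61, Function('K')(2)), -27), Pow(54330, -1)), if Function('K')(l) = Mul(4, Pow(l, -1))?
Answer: Rational(531, 18110) ≈ 0.029321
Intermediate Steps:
Mul(Mul(Add(-61, Function('K')(2)), -27), Pow(54330, -1)) = Mul(Mul(Add(-61, Mul(4, Pow(2, -1))), -27), Pow(54330, -1)) = Mul(Mul(Add(-61, Mul(4, Rational(1, 2))), -27), Rational(1, 54330)) = Mul(Mul(Add(-61, 2), -27), Rational(1, 54330)) = Mul(Mul(-59, -27), Rational(1, 54330)) = Mul(1593, Rational(1, 54330)) = Rational(531, 18110)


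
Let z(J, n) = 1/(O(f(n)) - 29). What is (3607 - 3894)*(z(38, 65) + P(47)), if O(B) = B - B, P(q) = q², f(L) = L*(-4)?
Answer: -18385220/29 ≈ -6.3397e+5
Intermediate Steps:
f(L) = -4*L
O(B) = 0
z(J, n) = -1/29 (z(J, n) = 1/(0 - 29) = 1/(-29) = -1/29)
(3607 - 3894)*(z(38, 65) + P(47)) = (3607 - 3894)*(-1/29 + 47²) = -287*(-1/29 + 2209) = -287*64060/29 = -18385220/29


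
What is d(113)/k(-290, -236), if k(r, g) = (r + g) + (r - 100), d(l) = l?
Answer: -113/916 ≈ -0.12336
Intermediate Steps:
k(r, g) = -100 + g + 2*r (k(r, g) = (g + r) + (-100 + r) = -100 + g + 2*r)
d(113)/k(-290, -236) = 113/(-100 - 236 + 2*(-290)) = 113/(-100 - 236 - 580) = 113/(-916) = 113*(-1/916) = -113/916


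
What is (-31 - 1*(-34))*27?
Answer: 81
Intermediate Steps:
(-31 - 1*(-34))*27 = (-31 + 34)*27 = 3*27 = 81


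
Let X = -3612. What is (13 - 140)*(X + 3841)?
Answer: -29083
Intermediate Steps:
(13 - 140)*(X + 3841) = (13 - 140)*(-3612 + 3841) = -127*229 = -29083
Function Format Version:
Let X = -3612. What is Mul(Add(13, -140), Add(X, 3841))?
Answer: -29083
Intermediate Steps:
Mul(Add(13, -140), Add(X, 3841)) = Mul(Add(13, -140), Add(-3612, 3841)) = Mul(-127, 229) = -29083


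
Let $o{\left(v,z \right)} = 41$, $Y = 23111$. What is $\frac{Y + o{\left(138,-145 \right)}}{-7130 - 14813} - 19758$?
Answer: $- \frac{433572946}{21943} \approx -19759.0$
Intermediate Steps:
$\frac{Y + o{\left(138,-145 \right)}}{-7130 - 14813} - 19758 = \frac{23111 + 41}{-7130 - 14813} - 19758 = \frac{23152}{-21943} - 19758 = 23152 \left(- \frac{1}{21943}\right) - 19758 = - \frac{23152}{21943} - 19758 = - \frac{433572946}{21943}$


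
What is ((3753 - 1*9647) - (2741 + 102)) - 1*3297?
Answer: -12034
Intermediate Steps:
((3753 - 1*9647) - (2741 + 102)) - 1*3297 = ((3753 - 9647) - 1*2843) - 3297 = (-5894 - 2843) - 3297 = -8737 - 3297 = -12034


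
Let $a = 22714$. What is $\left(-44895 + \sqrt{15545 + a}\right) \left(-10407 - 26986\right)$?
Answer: $1678758735 - 112179 \sqrt{4251} \approx 1.6714 \cdot 10^{9}$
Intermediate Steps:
$\left(-44895 + \sqrt{15545 + a}\right) \left(-10407 - 26986\right) = \left(-44895 + \sqrt{15545 + 22714}\right) \left(-10407 - 26986\right) = \left(-44895 + \sqrt{38259}\right) \left(-37393\right) = \left(-44895 + 3 \sqrt{4251}\right) \left(-37393\right) = 1678758735 - 112179 \sqrt{4251}$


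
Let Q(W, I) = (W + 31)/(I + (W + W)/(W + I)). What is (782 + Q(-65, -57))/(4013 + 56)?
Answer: 1335129/6941714 ≈ 0.19233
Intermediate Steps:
Q(W, I) = (31 + W)/(I + 2*W/(I + W)) (Q(W, I) = (31 + W)/(I + (2*W)/(I + W)) = (31 + W)/(I + 2*W/(I + W)))
(782 + Q(-65, -57))/(4013 + 56) = (782 + ((-65)² + 31*(-57) + 31*(-65) - 57*(-65))/((-57)² + 2*(-65) - 57*(-65)))/(4013 + 56) = (782 + (4225 - 1767 - 2015 + 3705)/(3249 - 130 + 3705))/4069 = (782 + 4148/6824)*(1/4069) = (782 + (1/6824)*4148)*(1/4069) = (782 + 1037/1706)*(1/4069) = (1335129/1706)*(1/4069) = 1335129/6941714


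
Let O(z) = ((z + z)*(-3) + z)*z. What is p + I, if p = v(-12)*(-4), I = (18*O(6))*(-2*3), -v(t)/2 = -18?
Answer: 19296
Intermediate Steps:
O(z) = -5*z**2 (O(z) = ((2*z)*(-3) + z)*z = (-6*z + z)*z = (-5*z)*z = -5*z**2)
v(t) = 36 (v(t) = -2*(-18) = 36)
I = 19440 (I = (18*(-5*6**2))*(-2*3) = (18*(-5*36))*(-6) = (18*(-180))*(-6) = -3240*(-6) = 19440)
p = -144 (p = 36*(-4) = -144)
p + I = -144 + 19440 = 19296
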